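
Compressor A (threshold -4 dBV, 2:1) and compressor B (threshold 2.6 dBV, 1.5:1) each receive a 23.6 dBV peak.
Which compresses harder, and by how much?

A, by 6.8 dB

A: 27.6 dB over, compressed to 13.8 dB over, so 13.8 dB of GR.
B: 21 dB over, compressed to 14 dB over, so 7 dB of GR.
A reduces 6.8 dB more.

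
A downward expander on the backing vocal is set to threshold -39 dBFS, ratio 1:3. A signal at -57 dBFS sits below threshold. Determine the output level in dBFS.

-93 dBFS

Below threshold, a 1:3 expander applies gain = (3−1)×(T − x) of attenuation.
(3−1) × 18 = 36 dB, so output = -57 − 36 = -93 dBFS.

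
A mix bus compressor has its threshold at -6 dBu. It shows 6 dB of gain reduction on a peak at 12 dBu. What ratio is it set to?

1.5:1

Input overshoot = 12 − (-6) = 18 dB.
Output overshoot = 18 − 6 = 12 dB.
Ratio = input overshoot / output overshoot = 18 / 12 = 1.5.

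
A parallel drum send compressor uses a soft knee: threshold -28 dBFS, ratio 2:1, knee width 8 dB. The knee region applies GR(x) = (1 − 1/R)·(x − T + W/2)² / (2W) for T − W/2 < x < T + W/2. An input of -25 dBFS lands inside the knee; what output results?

-26.53125 dBFS

x − T + W/2 = -25 − (-28) + 4 = 7.
GR = (1 − 1/2) × 7² / 16 = 0.5 × 49 / 16 = 1.53125 dB.
Output = -25 − 1.53125 = -26.53125 dBFS.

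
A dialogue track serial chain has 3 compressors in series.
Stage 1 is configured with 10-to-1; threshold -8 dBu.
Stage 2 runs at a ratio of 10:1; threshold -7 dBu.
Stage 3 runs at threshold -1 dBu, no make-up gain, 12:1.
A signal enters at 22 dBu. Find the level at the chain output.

Stage 1: 30 dB above -8 dBu, reduced 10:1 to 3 dB above → -5 dBu.
Stage 2: overshoot 2 dB → 2/10 = 0.2 dB → -6.8 dBu.
Stage 3: -6.8 dBu ≤ -1 dBu, so stage 3 doesn't engage; output -6.8 dBu.

-6.8 dBu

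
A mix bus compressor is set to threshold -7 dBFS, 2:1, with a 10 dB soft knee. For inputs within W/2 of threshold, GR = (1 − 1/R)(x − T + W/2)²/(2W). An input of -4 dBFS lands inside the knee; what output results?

-5.6 dBFS

x − T + W/2 = -4 − (-7) + 5 = 8.
GR = (1 − 1/2) × 8² / 20 = 0.5 × 64 / 20 = 1.6 dB.
Output = -4 − 1.6 = -5.6 dBFS.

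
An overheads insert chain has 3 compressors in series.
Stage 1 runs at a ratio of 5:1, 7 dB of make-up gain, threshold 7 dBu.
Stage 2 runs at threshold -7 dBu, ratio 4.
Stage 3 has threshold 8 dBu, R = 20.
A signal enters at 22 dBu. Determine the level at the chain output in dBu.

-1 dBu

Stage 1: 15 dB above 7 dBu, reduced 5:1 to 3 dB above → 10 dBu; +7 dB make-up → 17 dBu.
Stage 2: overshoot 24 dB → 24/4 = 6 dB → -1 dBu.
Stage 3: -1 dBu ≤ 8 dBu, so stage 3 doesn't engage; output -1 dBu.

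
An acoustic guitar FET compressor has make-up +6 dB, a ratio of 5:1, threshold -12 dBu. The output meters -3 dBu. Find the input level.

Stripping the +6 dB make-up gives -9 dBu at the gain stage.
The compressed level sits -9 − (-12) = 3 dB over threshold.
Undo the ratio: input overshoot = 3 × 5 = 15 dB, giving input = 3 dBu.

3 dBu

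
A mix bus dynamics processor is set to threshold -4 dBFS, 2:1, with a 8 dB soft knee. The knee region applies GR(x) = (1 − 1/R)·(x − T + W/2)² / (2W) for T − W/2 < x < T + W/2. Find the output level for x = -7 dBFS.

x − T + W/2 = -7 − (-4) + 4 = 1.
GR = (1 − 1/2) × 1² / 16 = 0.5 × 1 / 16 = 0.03125 dB.
Output = -7 − 0.03125 = -7.03125 dBFS.

-7.03125 dBFS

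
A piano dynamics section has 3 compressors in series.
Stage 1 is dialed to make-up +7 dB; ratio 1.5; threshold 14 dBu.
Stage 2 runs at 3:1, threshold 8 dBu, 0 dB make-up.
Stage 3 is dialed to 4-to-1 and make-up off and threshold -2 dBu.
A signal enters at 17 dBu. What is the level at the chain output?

Stage 1: 3 dB above 14 dBu, reduced 1.5:1 to 2 dB above → 16 dBu; +7 dB make-up → 23 dBu.
Stage 2: overshoot 15 dB → 15/3 = 5 dB → 13 dBu.
Stage 3: overshoot 15 dB → 15/4 = 3.75 dB → 1.75 dBu.

1.75 dBu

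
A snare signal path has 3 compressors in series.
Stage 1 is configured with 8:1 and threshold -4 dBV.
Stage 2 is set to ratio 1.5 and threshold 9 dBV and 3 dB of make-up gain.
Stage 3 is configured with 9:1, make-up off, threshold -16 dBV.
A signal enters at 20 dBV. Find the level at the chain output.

Stage 1: 24 dB above -4 dBV, reduced 8:1 to 3 dB above → -1 dBV.
Stage 2: below threshold (-1 ≤ 9); passes unchanged; make-up brings it to 2 dBV.
Stage 3: overshoot 18 dB → 18/9 = 2 dB → -14 dBV.

-14 dBV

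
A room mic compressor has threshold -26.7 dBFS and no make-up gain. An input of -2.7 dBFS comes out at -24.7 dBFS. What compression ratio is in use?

Input overshoot = -2.7 − (-26.7) = 24 dB; output overshoot = -24.7 − (-26.7) = 2 dB.
Ratio = 24 / 2 = 12.

12:1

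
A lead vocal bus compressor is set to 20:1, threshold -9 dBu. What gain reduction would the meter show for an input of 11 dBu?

Overshoot = 11 − (-9) = 20 dB.
After 20:1 compression the overshoot becomes 20/20 = 1 dB.
So the signal is attenuated by 20 − 1 = 19 dB.

19 dB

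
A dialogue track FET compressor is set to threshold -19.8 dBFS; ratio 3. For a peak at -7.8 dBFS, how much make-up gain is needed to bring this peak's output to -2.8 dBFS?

13 dB

Without make-up, output = threshold + overshoot/3 = -19.8 + 4 = -15.8 dBFS.
Gap to target: 13 dB.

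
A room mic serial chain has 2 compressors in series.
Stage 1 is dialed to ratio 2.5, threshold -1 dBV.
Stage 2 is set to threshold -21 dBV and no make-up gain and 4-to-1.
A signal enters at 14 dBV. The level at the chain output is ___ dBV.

-14.5 dBV

Stage 1: overshoot 15 dB → 15/2.5 = 6 dB → 5 dBV.
Stage 2: overshoot 26 dB → 26/4 = 6.5 dB → -14.5 dBV.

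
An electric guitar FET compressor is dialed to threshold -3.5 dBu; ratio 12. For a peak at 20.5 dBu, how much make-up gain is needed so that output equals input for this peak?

22 dB

Overshoot 24 dB → 24/12 = 2 dB after compression, so the compressed level is -3.5 + 2 = -1.5 dBu.
Make-up = target − compressed = 20.5 − (-1.5) = 22 dB.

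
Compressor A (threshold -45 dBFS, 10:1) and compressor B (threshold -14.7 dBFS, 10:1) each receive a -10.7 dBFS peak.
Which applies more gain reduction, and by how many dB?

A: GR = 34.3 − 34.3/10 = 30.87 dB.
B: GR = 4 − 4/10 = 3.6 dB.
A reduces 27.27 dB more.

A, by 27.27 dB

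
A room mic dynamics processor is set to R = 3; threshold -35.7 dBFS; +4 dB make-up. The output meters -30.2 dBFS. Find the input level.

Stripping the +4 dB make-up gives -34.2 dBFS at the gain stage.
Post-compression overshoot = -34.2 − (-35.7) = 1.5 dB.
Undo the ratio: input overshoot = 1.5 × 3 = 4.5 dB, giving input = -31.2 dBFS.

-31.2 dBFS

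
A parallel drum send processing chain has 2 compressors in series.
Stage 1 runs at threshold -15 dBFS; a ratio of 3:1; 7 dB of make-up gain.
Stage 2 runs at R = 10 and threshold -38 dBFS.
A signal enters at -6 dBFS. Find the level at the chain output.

-34.7 dBFS

Stage 1: overshoot 9 dB → 9/3 = 3 dB → -12 dBFS; +7 dB make-up → -5 dBFS.
Stage 2: 33 dB above -38 dBFS, reduced 10:1 to 3.3 dB above → -34.7 dBFS.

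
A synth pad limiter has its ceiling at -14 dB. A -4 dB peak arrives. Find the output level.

The limiter clamps the peak to its -14 dB ceiling.

-14 dB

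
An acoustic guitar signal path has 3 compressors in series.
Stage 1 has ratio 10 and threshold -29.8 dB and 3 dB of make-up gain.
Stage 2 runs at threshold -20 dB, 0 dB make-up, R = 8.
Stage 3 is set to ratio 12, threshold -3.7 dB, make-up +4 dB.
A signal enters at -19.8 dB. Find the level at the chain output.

Stage 1: -19.8 dB is 10 dB over -29.8 dB; at 10:1 that becomes 1 dB over, giving -28.8 dB; +3 dB make-up → -25.8 dB.
Stage 2: -25.8 dB is at or below the -20 dB threshold — no compression; output -25.8 dB.
Stage 3: below threshold (-25.8 ≤ -3.7); passes unchanged; make-up brings it to -21.8 dB.

-21.8 dB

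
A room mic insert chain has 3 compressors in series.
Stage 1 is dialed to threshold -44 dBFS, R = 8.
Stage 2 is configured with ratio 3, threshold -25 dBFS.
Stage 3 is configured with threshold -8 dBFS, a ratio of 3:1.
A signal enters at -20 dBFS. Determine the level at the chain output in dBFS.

Stage 1: 24 dB above -44 dBFS, reduced 8:1 to 3 dB above → -41 dBFS.
Stage 2: -41 dBFS is at or below the -25 dBFS threshold — no compression; output -41 dBFS.
Stage 3: -41 dBFS ≤ -8 dBFS, so stage 3 doesn't engage; output -41 dBFS.

-41 dBFS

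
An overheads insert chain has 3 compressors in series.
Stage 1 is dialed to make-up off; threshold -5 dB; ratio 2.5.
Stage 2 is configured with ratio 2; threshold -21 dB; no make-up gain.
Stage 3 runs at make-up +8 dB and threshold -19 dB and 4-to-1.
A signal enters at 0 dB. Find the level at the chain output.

Stage 1: 0 dB is 5 dB over -5 dB; at 2.5:1 that becomes 2 dB over, giving -3 dB.
Stage 2: overshoot 18 dB → 18/2 = 9 dB → -12 dB.
Stage 3: 7 dB above -19 dB, reduced 4:1 to 1.75 dB above → -17.25 dB; +8 dB make-up → -9.25 dB.

-9.25 dB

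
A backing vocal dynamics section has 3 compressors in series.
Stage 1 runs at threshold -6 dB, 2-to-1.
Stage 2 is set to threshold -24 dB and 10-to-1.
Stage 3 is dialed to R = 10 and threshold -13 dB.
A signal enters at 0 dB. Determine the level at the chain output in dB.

-21.9 dB

Stage 1: 6 dB above -6 dB, reduced 2:1 to 3 dB above → -3 dB.
Stage 2: 21 dB above -24 dB, reduced 10:1 to 2.1 dB above → -21.9 dB.
Stage 3: below threshold (-21.9 ≤ -13); passes unchanged; output -21.9 dB.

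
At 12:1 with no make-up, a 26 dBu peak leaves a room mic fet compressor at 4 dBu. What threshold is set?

Let T be the threshold. Output overshoot = (input overshoot)/R, so 4 − T = (26 − T)/12.
12·(4 − T) = 26 − T → 11·T = 48 − 26 = 22.
T = 22/11 = 2 dBu.

2 dBu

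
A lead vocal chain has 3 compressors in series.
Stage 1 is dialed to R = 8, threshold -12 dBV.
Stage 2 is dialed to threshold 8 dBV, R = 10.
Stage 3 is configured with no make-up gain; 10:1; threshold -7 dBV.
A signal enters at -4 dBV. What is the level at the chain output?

Stage 1: overshoot 8 dB → 8/8 = 1 dB → -11 dBV.
Stage 2: below threshold (-11 ≤ 8); passes unchanged; output -11 dBV.
Stage 3: -11 dBV ≤ -7 dBV, so stage 3 doesn't engage; output -11 dBV.

-11 dBV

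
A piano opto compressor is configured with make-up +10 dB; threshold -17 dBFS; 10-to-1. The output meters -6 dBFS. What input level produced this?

-7 dBFS

Before make-up, the level was -6 − 10 = -16 dBFS.
Post-compression overshoot = -16 − (-17) = 1 dB.
Input overshoot = R × output overshoot = 10 dB → input = -17 + 10 = -7 dBFS.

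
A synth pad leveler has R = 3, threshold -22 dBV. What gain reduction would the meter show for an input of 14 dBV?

24 dB

The signal is 36 dB above threshold.
After 3:1 compression the overshoot becomes 36/3 = 12 dB.
So the signal is attenuated by 36 − 12 = 24 dB.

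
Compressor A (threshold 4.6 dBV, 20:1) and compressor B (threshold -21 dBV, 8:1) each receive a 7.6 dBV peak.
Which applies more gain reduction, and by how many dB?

B, by 22.175 dB

A: overshoot 3 dB → output overshoot 0.15 dB → GR 2.85 dB.
B: overshoot 28.6 dB → output overshoot 3.575 dB → GR 25.025 dB.
Difference: 22.175 dB in favour of B.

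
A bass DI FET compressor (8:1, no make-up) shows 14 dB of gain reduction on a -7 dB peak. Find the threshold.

Gain reduction = -7 − (-21) = 14 dB; output overshoot = GR / (R − 1) = 14 / 7 = 2 dB.
Threshold = output − output overshoot = -21 − 2 = -23 dB.

-23 dB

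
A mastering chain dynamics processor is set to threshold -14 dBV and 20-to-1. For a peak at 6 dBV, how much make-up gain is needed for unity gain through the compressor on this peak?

Overshoot 20 dB → 20/20 = 1 dB after compression, so the compressed level is -14 + 1 = -13 dBV.
Make-up = target − compressed = 6 − (-13) = 19 dB.

19 dB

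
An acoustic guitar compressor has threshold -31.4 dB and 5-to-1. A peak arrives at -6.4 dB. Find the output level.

-26.4 dB

The input is 25 dB above the -31.4 dB threshold.
At 5:1 the overshoot is divided by 5, leaving 5 dB above threshold.
That puts the output at -26.4 dB.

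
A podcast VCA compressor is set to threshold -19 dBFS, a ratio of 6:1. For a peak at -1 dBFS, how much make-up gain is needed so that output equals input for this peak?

Overshoot 18 dB → 18/6 = 3 dB after compression, so the compressed level is -19 + 3 = -16 dBFS.
Make-up = target − compressed = -1 − (-16) = 15 dB.

15 dB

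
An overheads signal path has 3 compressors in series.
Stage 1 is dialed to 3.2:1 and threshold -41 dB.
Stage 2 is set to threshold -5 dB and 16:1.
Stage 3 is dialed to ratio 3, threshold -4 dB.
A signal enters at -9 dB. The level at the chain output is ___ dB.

-31 dB

Stage 1: 32 dB above -41 dB, reduced 3.2:1 to 10 dB above → -31 dB.
Stage 2: below threshold (-31 ≤ -5); passes unchanged; output -31 dB.
Stage 3: -31 dB ≤ -4 dB, so stage 3 doesn't engage; output -31 dB.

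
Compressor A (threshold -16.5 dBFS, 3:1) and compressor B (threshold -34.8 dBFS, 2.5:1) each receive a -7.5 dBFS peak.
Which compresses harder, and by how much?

A: overshoot 9 dB → output overshoot 3 dB → GR 6 dB.
B: overshoot 27.3 dB → output overshoot 10.92 dB → GR 16.38 dB.
Difference: 10.38 dB in favour of B.

B, by 10.38 dB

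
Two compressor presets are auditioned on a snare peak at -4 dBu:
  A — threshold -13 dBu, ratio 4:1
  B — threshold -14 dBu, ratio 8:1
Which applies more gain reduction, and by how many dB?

A: GR = 9 − 9/4 = 6.75 dB.
B: GR = 10 − 10/8 = 8.75 dB.
B reduces 2 dB more.

B, by 2 dB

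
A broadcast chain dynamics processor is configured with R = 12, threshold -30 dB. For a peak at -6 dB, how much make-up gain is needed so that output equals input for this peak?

Without make-up, output = threshold + overshoot/12 = -30 + 2 = -28 dB.
Gap to target: 22 dB.

22 dB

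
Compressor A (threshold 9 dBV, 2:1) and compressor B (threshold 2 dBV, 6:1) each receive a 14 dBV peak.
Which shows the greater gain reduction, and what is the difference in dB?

B, by 7.5 dB

A: 5 dB over, compressed to 2.5 dB over, so 2.5 dB of GR.
B: 12 dB over, compressed to 2 dB over, so 10 dB of GR.
Difference: 7.5 dB in favour of B.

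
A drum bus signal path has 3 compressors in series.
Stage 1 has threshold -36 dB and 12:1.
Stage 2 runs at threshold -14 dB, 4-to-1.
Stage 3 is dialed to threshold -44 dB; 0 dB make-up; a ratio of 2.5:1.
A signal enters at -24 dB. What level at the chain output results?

Stage 1: overshoot 12 dB → 12/12 = 1 dB → -35 dB.
Stage 2: -35 dB is at or below the -14 dB threshold — no compression; output -35 dB.
Stage 3: -35 dB is 9 dB over -44 dB; at 2.5:1 that becomes 3.6 dB over, giving -40.4 dB.

-40.4 dB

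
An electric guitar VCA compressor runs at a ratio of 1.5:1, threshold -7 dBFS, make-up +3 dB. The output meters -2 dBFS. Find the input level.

-4 dBFS

Stripping the +3 dB make-up gives -5 dBFS at the gain stage.
That's 2 dB above the -7 dBFS threshold.
Before 1.5:1 compression the overshoot was 2 × 1.5 = 3 dB, so input = -7 + 3 = -4 dBFS.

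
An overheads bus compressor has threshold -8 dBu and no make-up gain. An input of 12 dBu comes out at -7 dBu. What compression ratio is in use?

20:1

Input overshoot = 12 − (-8) = 20 dB; output overshoot = -7 − (-8) = 1 dB.
Ratio = 20 / 1 = 20.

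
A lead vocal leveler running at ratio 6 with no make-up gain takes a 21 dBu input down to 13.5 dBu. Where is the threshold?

12 dBu

Let T be the threshold. Output overshoot = (input overshoot)/R, so 13.5 − T = (21 − T)/6.
6·(13.5 − T) = 21 − T → 5·T = 81 − 21 = 60.
T = 60/5 = 12 dBu.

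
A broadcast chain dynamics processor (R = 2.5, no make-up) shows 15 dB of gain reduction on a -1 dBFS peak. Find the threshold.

Input is 25 dB above T (since output overshoot × R = input overshoot: (-16 − T)·2.5 = -1 − T gives T = -26 dBFS).
Check: -26 + (-1 − (-26))/2.5 = -26 + 10 = -16 dBFS. ✓

-26 dBFS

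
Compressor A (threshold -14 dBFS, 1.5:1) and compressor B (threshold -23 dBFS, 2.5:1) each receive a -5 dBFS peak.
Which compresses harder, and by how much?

B, by 7.8 dB

A: GR = 9 − 9/1.5 = 3 dB.
B: GR = 18 − 18/2.5 = 10.8 dB.
B reduces 7.8 dB more.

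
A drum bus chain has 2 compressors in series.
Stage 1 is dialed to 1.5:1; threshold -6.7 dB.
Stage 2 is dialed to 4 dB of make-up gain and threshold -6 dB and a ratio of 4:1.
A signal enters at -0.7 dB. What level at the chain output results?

-1.175 dB

Stage 1: -0.7 dB is 6 dB over -6.7 dB; at 1.5:1 that becomes 4 dB over, giving -2.7 dB.
Stage 2: 3.3 dB above -6 dB, reduced 4:1 to 0.825 dB above → -5.175 dB; +4 dB make-up → -1.175 dB.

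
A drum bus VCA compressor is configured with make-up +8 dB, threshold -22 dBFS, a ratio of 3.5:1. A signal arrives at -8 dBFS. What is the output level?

-10 dBFS

-8 dBFS sits 14 dB over threshold.
The 14 dB excess becomes 4 dB after 3.5:1 reduction.
Output = -22 + 4 = -18 dBFS; make-up adds 8 dB, giving -10 dBFS.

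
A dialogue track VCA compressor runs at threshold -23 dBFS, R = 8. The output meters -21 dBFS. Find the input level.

-7 dBFS

That's 2 dB above the -23 dBFS threshold.
Before 8:1 compression the overshoot was 2 × 8 = 16 dB, so input = -23 + 16 = -7 dBFS.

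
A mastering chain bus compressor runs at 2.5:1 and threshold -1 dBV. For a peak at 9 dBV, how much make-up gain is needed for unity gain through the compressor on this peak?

The peak compresses to -1 + 10/2.5 = 3 dBV.
To reach 9 dBV requires 9 − 3 = 6 dB of make-up.

6 dB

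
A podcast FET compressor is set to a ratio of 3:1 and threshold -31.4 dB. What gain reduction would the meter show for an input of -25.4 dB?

4 dB

-25.4 dB exceeds the threshold by 6 dB.
At 3:1, output sits 6/3 = 2 dB above threshold.
So the signal is attenuated by 6 − 2 = 4 dB.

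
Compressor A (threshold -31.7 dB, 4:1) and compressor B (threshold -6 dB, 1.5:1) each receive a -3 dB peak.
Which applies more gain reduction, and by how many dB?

A: overshoot 28.7 dB → output overshoot 7.175 dB → GR 21.525 dB.
B: overshoot 3 dB → output overshoot 2 dB → GR 1 dB.
A applies 20.525 dB more gain reduction.

A, by 20.525 dB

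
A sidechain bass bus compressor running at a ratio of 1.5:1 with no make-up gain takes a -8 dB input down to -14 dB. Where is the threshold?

Let T be the threshold. Output overshoot = (input overshoot)/R, so -14 − T = (-8 − T)/1.5.
1.5·(-14 − T) = -8 − T → 0.5·T = -21 − (-8) = -13.
T = -13/0.5 = -26 dB.

-26 dB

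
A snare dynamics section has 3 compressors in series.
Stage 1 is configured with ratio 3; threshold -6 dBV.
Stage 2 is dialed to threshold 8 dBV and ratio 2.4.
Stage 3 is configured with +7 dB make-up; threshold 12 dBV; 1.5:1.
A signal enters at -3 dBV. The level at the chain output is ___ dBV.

Stage 1: 3 dB above -6 dBV, reduced 3:1 to 1 dB above → -5 dBV.
Stage 2: -5 dBV ≤ 8 dBV, so stage 2 doesn't engage; output -5 dBV.
Stage 3: -5 dBV is at or below the 12 dBV threshold — no compression; make-up brings it to 2 dBV.

2 dBV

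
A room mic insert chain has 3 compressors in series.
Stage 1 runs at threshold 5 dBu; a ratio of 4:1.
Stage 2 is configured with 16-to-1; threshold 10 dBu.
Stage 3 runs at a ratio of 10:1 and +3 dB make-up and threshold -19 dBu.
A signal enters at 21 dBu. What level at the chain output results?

-13.2 dBu

Stage 1: overshoot 16 dB → 16/4 = 4 dB → 9 dBu.
Stage 2: below threshold (9 ≤ 10); passes unchanged; output 9 dBu.
Stage 3: 28 dB above -19 dBu, reduced 10:1 to 2.8 dB above → -16.2 dBu; +3 dB make-up → -13.2 dBu.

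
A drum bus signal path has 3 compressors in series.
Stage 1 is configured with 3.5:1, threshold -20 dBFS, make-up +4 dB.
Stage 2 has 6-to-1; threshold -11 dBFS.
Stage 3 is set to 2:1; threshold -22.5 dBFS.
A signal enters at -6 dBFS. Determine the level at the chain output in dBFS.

-17.25 dBFS

Stage 1: overshoot 14 dB → 14/3.5 = 4 dB → -16 dBFS; +4 dB make-up → -12 dBFS.
Stage 2: below threshold (-12 ≤ -11); passes unchanged; output -12 dBFS.
Stage 3: 10.5 dB above -22.5 dBFS, reduced 2:1 to 5.25 dB above → -17.25 dBFS.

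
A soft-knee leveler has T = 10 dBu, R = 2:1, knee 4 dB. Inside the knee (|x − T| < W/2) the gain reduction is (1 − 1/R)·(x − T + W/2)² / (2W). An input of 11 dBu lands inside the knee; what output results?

10.4375 dBu

x − T + W/2 = 11 − 10 + 2 = 3.
GR = (1 − 1/2) × 3² / 8 = 0.5 × 9 / 8 = 0.5625 dB.
Output = 11 − 0.5625 = 10.4375 dBu.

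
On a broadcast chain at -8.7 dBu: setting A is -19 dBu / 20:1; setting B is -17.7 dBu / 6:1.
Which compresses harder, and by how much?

A: 10.3 dB over, compressed to 0.515 dB over, so 9.785 dB of GR.
B: 9 dB over, compressed to 1.5 dB over, so 7.5 dB of GR.
A reduces 2.285 dB more.

A, by 2.285 dB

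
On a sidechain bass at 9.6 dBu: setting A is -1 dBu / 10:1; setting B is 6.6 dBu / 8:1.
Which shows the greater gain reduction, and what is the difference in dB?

A, by 6.915 dB

A: 10.6 dB over, compressed to 1.06 dB over, so 9.54 dB of GR.
B: 3 dB over, compressed to 0.375 dB over, so 2.625 dB of GR.
Difference: 6.915 dB in favour of A.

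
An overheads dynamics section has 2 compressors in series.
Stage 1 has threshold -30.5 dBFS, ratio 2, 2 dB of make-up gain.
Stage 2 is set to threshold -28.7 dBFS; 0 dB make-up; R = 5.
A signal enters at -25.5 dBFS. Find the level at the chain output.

-28.16 dBFS

Stage 1: -25.5 dBFS is 5 dB over -30.5 dBFS; at 2:1 that becomes 2.5 dB over, giving -28 dBFS; +2 dB make-up → -26 dBFS.
Stage 2: overshoot 2.7 dB → 2.7/5 = 0.54 dB → -28.16 dBFS.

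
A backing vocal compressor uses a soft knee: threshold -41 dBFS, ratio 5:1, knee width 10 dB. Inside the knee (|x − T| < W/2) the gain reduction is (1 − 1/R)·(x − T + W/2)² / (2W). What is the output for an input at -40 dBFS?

x − T + W/2 = -40 − (-41) + 5 = 6.
GR = (1 − 1/5) × 6² / 20 = 0.8 × 36 / 20 = 1.44 dB.
Output = -40 − 1.44 = -41.44 dBFS.

-41.44 dBFS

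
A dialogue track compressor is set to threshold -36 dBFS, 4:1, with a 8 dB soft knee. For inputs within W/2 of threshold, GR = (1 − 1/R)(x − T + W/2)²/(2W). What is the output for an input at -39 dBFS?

-39.046875 dBFS

x − T + W/2 = -39 − (-36) + 4 = 1.
GR = (1 − 1/4) × 1² / 16 = 0.75 × 1 / 16 = 0.046875 dB.
Output = -39 − 0.046875 = -39.046875 dBFS.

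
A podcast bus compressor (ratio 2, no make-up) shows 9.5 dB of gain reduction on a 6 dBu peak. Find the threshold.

Let T be the threshold. Output overshoot = (input overshoot)/R, so -3.5 − T = (6 − T)/2.
2·(-3.5 − T) = 6 − T → 1·T = -7 − 6 = -13.
T = -13/1 = -13 dBu.

-13 dBu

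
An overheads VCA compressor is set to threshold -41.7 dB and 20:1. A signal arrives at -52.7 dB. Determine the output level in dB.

-52.7 dB

-52.7 dB is 11 dB below the -41.7 dB threshold, so no gain reduction is applied.
Output = input = -52.7 dB.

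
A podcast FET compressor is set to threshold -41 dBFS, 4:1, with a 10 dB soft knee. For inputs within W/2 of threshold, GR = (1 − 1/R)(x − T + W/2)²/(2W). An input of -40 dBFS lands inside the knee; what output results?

x − T + W/2 = -40 − (-41) + 5 = 6.
GR = (1 − 1/4) × 6² / 20 = 0.75 × 36 / 20 = 1.35 dB.
Output = -40 − 1.35 = -41.35 dBFS.

-41.35 dBFS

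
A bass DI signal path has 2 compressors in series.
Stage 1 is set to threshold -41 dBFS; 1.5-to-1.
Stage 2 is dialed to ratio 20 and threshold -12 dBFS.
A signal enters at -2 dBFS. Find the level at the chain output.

-15 dBFS

Stage 1: 39 dB above -41 dBFS, reduced 1.5:1 to 26 dB above → -15 dBFS.
Stage 2: -15 dBFS is at or below the -12 dBFS threshold — no compression; output -15 dBFS.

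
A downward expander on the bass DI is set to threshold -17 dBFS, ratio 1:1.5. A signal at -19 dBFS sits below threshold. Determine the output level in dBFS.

The input is 2 dB below the -17 dBFS threshold.
A 1:1.5 expander multiplies undershoot by 1.5: 2 × 1.5 = 3 dB below threshold.
Output = -17 − 3 = -20 dBFS.

-20 dBFS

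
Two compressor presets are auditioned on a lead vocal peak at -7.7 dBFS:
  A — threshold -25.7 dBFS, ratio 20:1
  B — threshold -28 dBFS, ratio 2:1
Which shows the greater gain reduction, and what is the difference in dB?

A, by 6.95 dB

A: GR = 18 − 18/20 = 17.1 dB.
B: GR = 20.3 − 20.3/2 = 10.15 dB.
Difference: 6.95 dB in favour of A.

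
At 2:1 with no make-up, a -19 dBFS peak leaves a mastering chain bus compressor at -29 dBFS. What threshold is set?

Input is 20 dB above T (since output overshoot × R = input overshoot: (-29 − T)·2 = -19 − T gives T = -39 dBFS).
Check: -39 + (-19 − (-39))/2 = -39 + 10 = -29 dBFS. ✓

-39 dBFS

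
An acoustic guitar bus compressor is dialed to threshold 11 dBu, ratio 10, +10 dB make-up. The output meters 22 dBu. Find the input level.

Before make-up, the level was 22 − 10 = 12 dBu.
Post-compression overshoot = 12 − 11 = 1 dB.
Before 10:1 compression the overshoot was 1 × 10 = 10 dB, so input = 11 + 10 = 21 dBu.

21 dBu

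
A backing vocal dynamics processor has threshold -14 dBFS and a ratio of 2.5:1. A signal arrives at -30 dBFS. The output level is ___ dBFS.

-30 dBFS

-30 dBFS is 16 dB below the -14 dBFS threshold, so no gain reduction is applied.
Output = input = -30 dBFS.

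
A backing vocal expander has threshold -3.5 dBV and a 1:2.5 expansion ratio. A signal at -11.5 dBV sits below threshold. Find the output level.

Undershoot = (-3.5) − (-11.5) = 8 dB.
At 1:2.5, that expands to 20 dB under threshold.
Output = -3.5 − 20 = -23.5 dBV.

-23.5 dBV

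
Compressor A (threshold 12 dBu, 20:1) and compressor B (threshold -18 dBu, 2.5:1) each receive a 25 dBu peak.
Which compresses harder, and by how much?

A: overshoot 13 dB → output overshoot 0.65 dB → GR 12.35 dB.
B: overshoot 43 dB → output overshoot 17.2 dB → GR 25.8 dB.
B reduces 13.45 dB more.

B, by 13.45 dB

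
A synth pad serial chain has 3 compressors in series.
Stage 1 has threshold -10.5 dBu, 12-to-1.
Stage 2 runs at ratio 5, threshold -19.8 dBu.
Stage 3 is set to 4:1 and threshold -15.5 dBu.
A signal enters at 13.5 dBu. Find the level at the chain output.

-17.54 dBu

Stage 1: 24 dB above -10.5 dBu, reduced 12:1 to 2 dB above → -8.5 dBu.
Stage 2: overshoot 11.3 dB → 11.3/5 = 2.26 dB → -17.54 dBu.
Stage 3: -17.54 dBu is at or below the -15.5 dBu threshold — no compression; output -17.54 dBu.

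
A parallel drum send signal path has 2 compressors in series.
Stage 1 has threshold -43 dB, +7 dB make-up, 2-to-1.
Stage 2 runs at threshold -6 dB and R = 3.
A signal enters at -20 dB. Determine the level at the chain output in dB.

-24.5 dB

Stage 1: -20 dB is 23 dB over -43 dB; at 2:1 that becomes 11.5 dB over, giving -31.5 dB; +7 dB make-up → -24.5 dB.
Stage 2: below threshold (-24.5 ≤ -6); passes unchanged; output -24.5 dB.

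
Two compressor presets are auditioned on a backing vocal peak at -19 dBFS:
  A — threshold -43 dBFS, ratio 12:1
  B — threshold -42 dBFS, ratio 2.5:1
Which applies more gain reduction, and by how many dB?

A, by 8.2 dB

A: overshoot 24 dB → output overshoot 2 dB → GR 22 dB.
B: overshoot 23 dB → output overshoot 9.2 dB → GR 13.8 dB.
A reduces 8.2 dB more.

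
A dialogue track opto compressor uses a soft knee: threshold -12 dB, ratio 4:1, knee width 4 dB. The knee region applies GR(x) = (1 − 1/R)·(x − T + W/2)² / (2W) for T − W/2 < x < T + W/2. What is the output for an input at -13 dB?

x − T + W/2 = -13 − (-12) + 2 = 1.
GR = (1 − 1/4) × 1² / 8 = 0.75 × 1 / 8 = 0.09375 dB.
Output = -13 − 0.09375 = -13.09375 dB.

-13.09375 dB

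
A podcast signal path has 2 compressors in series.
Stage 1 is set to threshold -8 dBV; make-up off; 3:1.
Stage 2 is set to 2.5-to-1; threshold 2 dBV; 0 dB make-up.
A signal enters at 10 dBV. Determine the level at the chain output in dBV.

-2 dBV

Stage 1: overshoot 18 dB → 18/3 = 6 dB → -2 dBV.
Stage 2: below threshold (-2 ≤ 2); passes unchanged; output -2 dBV.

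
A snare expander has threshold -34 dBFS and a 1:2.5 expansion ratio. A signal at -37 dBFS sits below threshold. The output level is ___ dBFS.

The input is 3 dB below the -34 dBFS threshold.
A 1:2.5 expander multiplies undershoot by 2.5: 3 × 2.5 = 7.5 dB below threshold.
Output = -34 − 7.5 = -41.5 dBFS.

-41.5 dBFS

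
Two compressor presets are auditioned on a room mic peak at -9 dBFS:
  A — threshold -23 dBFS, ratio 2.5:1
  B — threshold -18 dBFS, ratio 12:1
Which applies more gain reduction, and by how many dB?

A, by 0.15 dB

A: overshoot 14 dB → output overshoot 5.6 dB → GR 8.4 dB.
B: overshoot 9 dB → output overshoot 0.75 dB → GR 8.25 dB.
Difference: 0.15 dB in favour of A.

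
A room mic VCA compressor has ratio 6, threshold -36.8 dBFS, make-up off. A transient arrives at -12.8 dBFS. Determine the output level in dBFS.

-32.8 dBFS

The input is 24 dB above the -36.8 dBFS threshold.
At 6:1 the overshoot is divided by 6, leaving 4 dB above threshold.
That puts the output at -32.8 dBFS.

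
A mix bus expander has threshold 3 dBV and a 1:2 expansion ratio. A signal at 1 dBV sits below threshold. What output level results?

Undershoot = 3 − 1 = 2 dB.
At 1:2, that expands to 4 dB under threshold.
Output = 3 − 4 = -1 dBV.

-1 dBV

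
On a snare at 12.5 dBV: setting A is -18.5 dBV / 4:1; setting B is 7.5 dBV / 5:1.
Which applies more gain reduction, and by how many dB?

A: 31 dB over, compressed to 7.75 dB over, so 23.25 dB of GR.
B: 5 dB over, compressed to 1 dB over, so 4 dB of GR.
A applies 19.25 dB more gain reduction.

A, by 19.25 dB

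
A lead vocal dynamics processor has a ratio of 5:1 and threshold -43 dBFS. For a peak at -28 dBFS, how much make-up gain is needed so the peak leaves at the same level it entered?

12 dB

Overshoot 15 dB → 15/5 = 3 dB after compression, so the compressed level is -43 + 3 = -40 dBFS.
Make-up = target − compressed = -28 − (-40) = 12 dB.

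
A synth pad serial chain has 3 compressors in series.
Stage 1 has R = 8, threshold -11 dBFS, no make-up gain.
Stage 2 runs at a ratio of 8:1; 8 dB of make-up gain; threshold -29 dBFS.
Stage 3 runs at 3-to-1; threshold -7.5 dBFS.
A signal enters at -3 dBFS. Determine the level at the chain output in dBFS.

-18.625 dBFS

Stage 1: 8 dB above -11 dBFS, reduced 8:1 to 1 dB above → -10 dBFS.
Stage 2: 19 dB above -29 dBFS, reduced 8:1 to 2.375 dB above → -26.625 dBFS; +8 dB make-up → -18.625 dBFS.
Stage 3: -18.625 dBFS is at or below the -7.5 dBFS threshold — no compression; output -18.625 dBFS.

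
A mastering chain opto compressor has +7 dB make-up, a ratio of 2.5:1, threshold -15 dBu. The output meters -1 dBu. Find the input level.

2.5 dBu

Remove make-up: -1 − 7 = -8 dBu.
Post-compression overshoot = -8 − (-15) = 7 dB.
Input overshoot = R × output overshoot = 17.5 dB → input = -15 + 17.5 = 2.5 dBu.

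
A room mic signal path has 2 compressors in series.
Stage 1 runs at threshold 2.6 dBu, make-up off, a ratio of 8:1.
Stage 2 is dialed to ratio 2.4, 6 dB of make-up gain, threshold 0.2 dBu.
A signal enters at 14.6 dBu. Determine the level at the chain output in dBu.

7.825 dBu

Stage 1: 12 dB above 2.6 dBu, reduced 8:1 to 1.5 dB above → 4.1 dBu.
Stage 2: overshoot 3.9 dB → 3.9/2.4 = 1.625 dB → 1.825 dBu; +6 dB make-up → 7.825 dBu.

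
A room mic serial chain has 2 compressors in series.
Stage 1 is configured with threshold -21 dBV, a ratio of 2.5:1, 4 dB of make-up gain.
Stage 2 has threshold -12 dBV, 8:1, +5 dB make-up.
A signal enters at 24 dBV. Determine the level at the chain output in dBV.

Stage 1: overshoot 45 dB → 45/2.5 = 18 dB → -3 dBV; +4 dB make-up → 1 dBV.
Stage 2: 13 dB above -12 dBV, reduced 8:1 to 1.625 dB above → -10.375 dBV; +5 dB make-up → -5.375 dBV.

-5.375 dBV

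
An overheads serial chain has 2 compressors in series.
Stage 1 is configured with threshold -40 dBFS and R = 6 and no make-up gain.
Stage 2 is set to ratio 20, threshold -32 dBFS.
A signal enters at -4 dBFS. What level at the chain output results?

Stage 1: 36 dB above -40 dBFS, reduced 6:1 to 6 dB above → -34 dBFS.
Stage 2: -34 dBFS is at or below the -32 dBFS threshold — no compression; output -34 dBFS.

-34 dBFS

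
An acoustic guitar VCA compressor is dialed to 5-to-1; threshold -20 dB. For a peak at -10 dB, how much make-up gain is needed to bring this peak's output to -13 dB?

Without make-up, output = threshold + overshoot/5 = -20 + 2 = -18 dB.
Gap to target: 5 dB.

5 dB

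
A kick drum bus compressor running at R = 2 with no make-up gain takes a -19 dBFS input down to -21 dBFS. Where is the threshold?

-23 dBFS

Gain reduction = -19 − (-21) = 2 dB; output overshoot = GR / (R − 1) = 2 / 1 = 2 dB.
Threshold = output − output overshoot = -21 − 2 = -23 dBFS.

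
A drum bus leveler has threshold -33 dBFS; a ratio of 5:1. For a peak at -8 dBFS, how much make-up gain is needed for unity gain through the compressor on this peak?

20 dB

Overshoot 25 dB → 25/5 = 5 dB after compression, so the compressed level is -33 + 5 = -28 dBFS.
Make-up = target − compressed = -8 − (-28) = 20 dB.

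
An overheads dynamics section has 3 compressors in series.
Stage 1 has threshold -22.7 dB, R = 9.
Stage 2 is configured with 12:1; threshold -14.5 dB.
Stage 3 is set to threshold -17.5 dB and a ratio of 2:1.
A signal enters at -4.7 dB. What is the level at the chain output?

Stage 1: 18 dB above -22.7 dB, reduced 9:1 to 2 dB above → -20.7 dB.
Stage 2: -20.7 dB is at or below the -14.5 dB threshold — no compression; output -20.7 dB.
Stage 3: -20.7 dB is at or below the -17.5 dB threshold — no compression; output -20.7 dB.

-20.7 dB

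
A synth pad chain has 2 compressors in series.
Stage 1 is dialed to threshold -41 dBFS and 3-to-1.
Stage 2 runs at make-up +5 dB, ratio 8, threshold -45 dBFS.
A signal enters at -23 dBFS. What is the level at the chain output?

-38.75 dBFS

Stage 1: -23 dBFS is 18 dB over -41 dBFS; at 3:1 that becomes 6 dB over, giving -35 dBFS.
Stage 2: 10 dB above -45 dBFS, reduced 8:1 to 1.25 dB above → -43.75 dBFS; +5 dB make-up → -38.75 dBFS.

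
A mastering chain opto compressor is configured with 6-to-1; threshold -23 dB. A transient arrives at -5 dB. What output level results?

-20 dB

The input is 18 dB above the -23 dB threshold.
The 18 dB excess becomes 3 dB after 6:1 reduction.
So the level is -23 + 3 = -20 dB.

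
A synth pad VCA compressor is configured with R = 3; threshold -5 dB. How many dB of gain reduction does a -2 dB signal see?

2 dB

Overshoot = -2 − (-5) = 3 dB.
After 3:1 compression the overshoot becomes 3/3 = 1 dB.
Gain reduction = 3 − 1 = 2 dB.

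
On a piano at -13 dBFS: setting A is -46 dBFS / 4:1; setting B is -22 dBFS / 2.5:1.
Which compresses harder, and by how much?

A, by 19.35 dB

A: overshoot 33 dB → output overshoot 8.25 dB → GR 24.75 dB.
B: overshoot 9 dB → output overshoot 3.6 dB → GR 5.4 dB.
Difference: 19.35 dB in favour of A.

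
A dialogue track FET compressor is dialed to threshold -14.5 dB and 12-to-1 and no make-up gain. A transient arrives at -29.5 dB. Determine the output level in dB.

-29.5 dB is 15 dB below the -14.5 dB threshold, so no gain reduction is applied.
Output = input = -29.5 dB.

-29.5 dB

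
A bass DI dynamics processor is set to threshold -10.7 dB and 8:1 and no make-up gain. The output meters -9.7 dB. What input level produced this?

-2.7 dB

Post-compression overshoot = -9.7 − (-10.7) = 1 dB.
Before 8:1 compression the overshoot was 1 × 8 = 8 dB, so input = -10.7 + 8 = -2.7 dB.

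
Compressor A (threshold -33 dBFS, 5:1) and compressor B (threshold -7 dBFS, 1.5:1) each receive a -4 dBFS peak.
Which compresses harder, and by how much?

A: overshoot 29 dB → output overshoot 5.8 dB → GR 23.2 dB.
B: overshoot 3 dB → output overshoot 2 dB → GR 1 dB.
A applies 22.2 dB more gain reduction.

A, by 22.2 dB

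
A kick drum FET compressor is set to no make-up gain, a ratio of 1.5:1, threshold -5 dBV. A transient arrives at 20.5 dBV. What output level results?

12 dBV

Overshoot: 20.5 − (-5) = 25.5 dB.
The 25.5 dB excess becomes 17 dB after 1.5:1 reduction.
So the level is -5 + 17 = 12 dBV.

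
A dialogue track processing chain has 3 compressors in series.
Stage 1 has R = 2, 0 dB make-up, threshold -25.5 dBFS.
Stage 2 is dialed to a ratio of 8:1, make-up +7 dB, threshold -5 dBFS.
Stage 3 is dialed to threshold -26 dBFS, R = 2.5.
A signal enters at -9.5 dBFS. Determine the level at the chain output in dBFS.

Stage 1: 16 dB above -25.5 dBFS, reduced 2:1 to 8 dB above → -17.5 dBFS.
Stage 2: -17.5 dBFS ≤ -5 dBFS, so stage 2 doesn't engage; make-up brings it to -10.5 dBFS.
Stage 3: -10.5 dBFS is 15.5 dB over -26 dBFS; at 2.5:1 that becomes 6.2 dB over, giving -19.8 dBFS.

-19.8 dBFS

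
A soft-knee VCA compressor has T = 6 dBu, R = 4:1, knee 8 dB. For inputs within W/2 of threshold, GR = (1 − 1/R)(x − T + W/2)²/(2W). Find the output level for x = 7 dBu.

x − T + W/2 = 7 − 6 + 4 = 5.
GR = (1 − 1/4) × 5² / 16 = 0.75 × 25 / 16 = 1.171875 dB.
Output = 7 − 1.171875 = 5.828125 dBu.

5.828125 dBu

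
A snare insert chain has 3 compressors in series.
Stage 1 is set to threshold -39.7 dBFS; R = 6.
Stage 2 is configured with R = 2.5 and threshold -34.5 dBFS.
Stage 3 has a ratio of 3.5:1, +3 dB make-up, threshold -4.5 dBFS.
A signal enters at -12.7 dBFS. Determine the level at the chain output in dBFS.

-32.2 dBFS

Stage 1: 27 dB above -39.7 dBFS, reduced 6:1 to 4.5 dB above → -35.2 dBFS.
Stage 2: -35.2 dBFS is at or below the -34.5 dBFS threshold — no compression; output -35.2 dBFS.
Stage 3: -35.2 dBFS ≤ -4.5 dBFS, so stage 3 doesn't engage; make-up brings it to -32.2 dBFS.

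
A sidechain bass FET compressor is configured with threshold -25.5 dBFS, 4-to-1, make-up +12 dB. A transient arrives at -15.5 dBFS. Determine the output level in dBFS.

-11 dBFS

The input is 10 dB above the -25.5 dBFS threshold.
The 10 dB excess becomes 2.5 dB after 4:1 reduction.
That puts the output at -23 dBFS; make-up adds 12 dB, giving -11 dBFS.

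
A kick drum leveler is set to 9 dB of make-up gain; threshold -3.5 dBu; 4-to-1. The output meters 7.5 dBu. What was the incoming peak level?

Stripping the +9 dB make-up gives -1.5 dBu at the gain stage.
Post-compression overshoot = -1.5 − (-3.5) = 2 dB.
Before 4:1 compression the overshoot was 2 × 4 = 8 dB, so input = -3.5 + 8 = 4.5 dBu.

4.5 dBu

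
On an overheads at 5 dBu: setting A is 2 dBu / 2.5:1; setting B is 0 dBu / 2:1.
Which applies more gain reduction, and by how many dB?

B, by 0.7 dB

A: 3 dB over, compressed to 1.2 dB over, so 1.8 dB of GR.
B: 5 dB over, compressed to 2.5 dB over, so 2.5 dB of GR.
Difference: 0.7 dB in favour of B.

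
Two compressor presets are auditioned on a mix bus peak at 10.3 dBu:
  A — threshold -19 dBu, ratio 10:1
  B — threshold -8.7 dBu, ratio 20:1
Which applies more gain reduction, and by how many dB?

A, by 8.32 dB

A: 29.3 dB over, compressed to 2.93 dB over, so 26.37 dB of GR.
B: 19 dB over, compressed to 0.95 dB over, so 18.05 dB of GR.
A applies 8.32 dB more gain reduction.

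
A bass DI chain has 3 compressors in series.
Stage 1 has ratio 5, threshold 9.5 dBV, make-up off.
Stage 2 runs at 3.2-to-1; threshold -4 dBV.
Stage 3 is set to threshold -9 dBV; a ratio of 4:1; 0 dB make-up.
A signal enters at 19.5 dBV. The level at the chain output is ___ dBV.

Stage 1: 19.5 dBV is 10 dB over 9.5 dBV; at 5:1 that becomes 2 dB over, giving 11.5 dBV.
Stage 2: overshoot 15.5 dB → 15.5/3.2 = 4.84375 dB → 0.84375 dBV.
Stage 3: 0.84375 dBV is 9.84375 dB over -9 dBV; at 4:1 that becomes 2.460938 dB over, giving -6.539062 dBV.

-6.539062 dBV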